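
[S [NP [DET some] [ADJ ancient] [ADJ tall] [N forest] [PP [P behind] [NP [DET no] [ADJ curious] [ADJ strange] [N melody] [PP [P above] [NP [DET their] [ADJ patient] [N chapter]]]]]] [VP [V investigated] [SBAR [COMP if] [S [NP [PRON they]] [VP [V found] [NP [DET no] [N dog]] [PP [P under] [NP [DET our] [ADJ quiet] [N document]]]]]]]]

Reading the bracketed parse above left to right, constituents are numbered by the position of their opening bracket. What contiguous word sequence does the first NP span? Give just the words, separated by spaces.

In left-to-right order the NP constituents are "some ancient tall forest behind no curious strange melody above their patient chapter"; "no curious strange melody above their patient chapter"; "their patient chapter"; "they"; "no dog"; "our quiet document". Number 1 is "some ancient tall forest behind no curious strange melody above their patient chapter".

some ancient tall forest behind no curious strange melody above their patient chapter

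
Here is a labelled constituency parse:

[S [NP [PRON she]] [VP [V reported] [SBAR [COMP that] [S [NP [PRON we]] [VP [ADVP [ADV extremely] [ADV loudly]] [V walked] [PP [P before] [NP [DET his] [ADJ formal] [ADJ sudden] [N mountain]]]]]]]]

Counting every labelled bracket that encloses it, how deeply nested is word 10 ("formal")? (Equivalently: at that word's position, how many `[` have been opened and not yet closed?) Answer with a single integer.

8

The word sits inside ADJ, which is inside NP, inside PP, inside VP, inside S, inside SBAR, inside VP, inside S — 8 brackets in all.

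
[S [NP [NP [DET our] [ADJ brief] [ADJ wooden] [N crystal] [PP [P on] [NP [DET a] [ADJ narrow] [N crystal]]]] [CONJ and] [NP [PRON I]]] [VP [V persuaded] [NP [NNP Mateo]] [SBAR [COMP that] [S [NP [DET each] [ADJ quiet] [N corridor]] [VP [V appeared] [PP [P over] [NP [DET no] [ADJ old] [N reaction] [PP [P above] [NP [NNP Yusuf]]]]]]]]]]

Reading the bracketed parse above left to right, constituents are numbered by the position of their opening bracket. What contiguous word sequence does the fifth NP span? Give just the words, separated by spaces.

Mateo

In left-to-right order the NP constituents are "our brief wooden crystal on a narrow crystal and I"; "our brief wooden crystal on a narrow crystal"; "a narrow crystal"; "I"; "Mateo"; "each quiet corridor"; "no old reaction above Yusuf"; "Yusuf". Number 5 is "Mateo".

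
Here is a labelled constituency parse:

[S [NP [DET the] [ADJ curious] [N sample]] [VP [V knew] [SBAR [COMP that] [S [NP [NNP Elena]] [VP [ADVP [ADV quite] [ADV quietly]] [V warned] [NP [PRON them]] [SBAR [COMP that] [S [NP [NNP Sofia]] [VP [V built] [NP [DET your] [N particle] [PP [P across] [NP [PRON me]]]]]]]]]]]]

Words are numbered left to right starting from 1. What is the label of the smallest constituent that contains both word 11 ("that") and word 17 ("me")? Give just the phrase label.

SBAR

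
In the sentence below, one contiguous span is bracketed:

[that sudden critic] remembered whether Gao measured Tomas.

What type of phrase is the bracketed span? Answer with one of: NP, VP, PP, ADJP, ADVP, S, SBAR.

NP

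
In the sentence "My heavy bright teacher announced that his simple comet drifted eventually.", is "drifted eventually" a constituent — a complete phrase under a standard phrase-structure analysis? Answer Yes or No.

"drifted eventually" is exactly the verb phrase [VP drifted eventually], a complete constituent.

Yes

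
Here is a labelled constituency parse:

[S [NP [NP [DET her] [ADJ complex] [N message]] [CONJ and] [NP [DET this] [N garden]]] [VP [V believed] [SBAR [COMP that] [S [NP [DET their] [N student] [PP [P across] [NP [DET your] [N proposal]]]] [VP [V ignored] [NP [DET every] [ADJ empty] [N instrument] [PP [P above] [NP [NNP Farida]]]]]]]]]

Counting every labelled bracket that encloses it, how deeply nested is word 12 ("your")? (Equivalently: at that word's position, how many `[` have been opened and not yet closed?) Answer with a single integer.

The word sits inside DET, which is inside NP, inside PP, inside NP, inside S, inside SBAR, inside VP, inside S — 8 brackets in all.

8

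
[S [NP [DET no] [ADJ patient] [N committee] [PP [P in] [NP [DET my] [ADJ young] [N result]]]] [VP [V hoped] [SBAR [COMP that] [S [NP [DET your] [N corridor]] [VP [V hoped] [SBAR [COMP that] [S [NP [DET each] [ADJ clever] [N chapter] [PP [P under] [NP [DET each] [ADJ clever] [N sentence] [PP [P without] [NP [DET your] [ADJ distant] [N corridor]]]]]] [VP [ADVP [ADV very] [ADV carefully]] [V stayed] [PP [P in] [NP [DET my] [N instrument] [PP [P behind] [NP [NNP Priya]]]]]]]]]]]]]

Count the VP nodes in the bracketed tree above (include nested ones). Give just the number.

Listing each VP by its span: [VP hoped that your corridor hoped that each clever chapter under each clever sentence without your distant corridor very carefully stayed in my instrument behind Priya]; [VP hoped that each clever chapter under each clever sentence without your distant corridor very carefully stayed in my instrument behind Priya]; [VP very carefully stayed in my instrument behind Priya] — that makes 3.

3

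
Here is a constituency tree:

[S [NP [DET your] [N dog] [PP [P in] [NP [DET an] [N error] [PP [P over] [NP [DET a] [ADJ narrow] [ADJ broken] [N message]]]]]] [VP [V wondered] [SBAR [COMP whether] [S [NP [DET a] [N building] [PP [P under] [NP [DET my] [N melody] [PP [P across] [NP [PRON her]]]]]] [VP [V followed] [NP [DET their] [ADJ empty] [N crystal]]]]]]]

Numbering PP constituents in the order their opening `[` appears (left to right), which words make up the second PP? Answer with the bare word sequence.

In left-to-right order the PP constituents are "in an error over a narrow broken message"; "over a narrow broken message"; "under my melody across her"; "across her". Number 2 is "over a narrow broken message".

over a narrow broken message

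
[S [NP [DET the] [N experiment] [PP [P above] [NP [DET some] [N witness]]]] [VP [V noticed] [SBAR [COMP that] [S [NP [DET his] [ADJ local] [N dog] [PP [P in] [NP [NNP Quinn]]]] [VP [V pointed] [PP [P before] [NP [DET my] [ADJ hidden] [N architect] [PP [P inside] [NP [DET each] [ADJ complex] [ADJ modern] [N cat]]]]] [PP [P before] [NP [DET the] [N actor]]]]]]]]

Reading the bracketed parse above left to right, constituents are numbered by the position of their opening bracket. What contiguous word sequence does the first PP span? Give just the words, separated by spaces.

above some witness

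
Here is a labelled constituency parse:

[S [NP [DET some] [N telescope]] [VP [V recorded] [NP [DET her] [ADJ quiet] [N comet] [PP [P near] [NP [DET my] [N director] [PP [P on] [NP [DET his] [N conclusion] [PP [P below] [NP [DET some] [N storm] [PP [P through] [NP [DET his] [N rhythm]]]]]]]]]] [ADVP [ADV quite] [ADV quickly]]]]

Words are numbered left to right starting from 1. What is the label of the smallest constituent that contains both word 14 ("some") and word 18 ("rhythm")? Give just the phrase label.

NP

Both words fall inside [NP some storm through his rhythm] (words 14–18), and no smaller constituent contains them both. Label: NP.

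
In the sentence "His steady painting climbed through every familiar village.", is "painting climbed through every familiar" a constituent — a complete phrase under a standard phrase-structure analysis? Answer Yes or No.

"painting" belongs to the noun phrase "his steady painting" while "familiar" belongs to the verb phrase "climbed through every familiar village"; a span that runs across that boundary is not a single phrase.

No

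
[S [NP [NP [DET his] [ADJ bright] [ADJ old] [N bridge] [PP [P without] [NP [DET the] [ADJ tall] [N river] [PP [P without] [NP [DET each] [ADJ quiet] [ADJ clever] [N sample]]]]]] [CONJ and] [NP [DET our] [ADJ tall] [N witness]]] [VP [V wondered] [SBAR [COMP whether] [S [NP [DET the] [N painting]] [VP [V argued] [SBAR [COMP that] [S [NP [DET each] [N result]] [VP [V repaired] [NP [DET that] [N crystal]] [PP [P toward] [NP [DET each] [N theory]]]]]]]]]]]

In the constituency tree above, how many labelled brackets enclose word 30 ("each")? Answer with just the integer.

11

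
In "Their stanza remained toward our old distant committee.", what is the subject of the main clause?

their stanza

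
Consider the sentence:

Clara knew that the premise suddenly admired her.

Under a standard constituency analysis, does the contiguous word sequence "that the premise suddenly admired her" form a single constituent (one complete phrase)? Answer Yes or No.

Yes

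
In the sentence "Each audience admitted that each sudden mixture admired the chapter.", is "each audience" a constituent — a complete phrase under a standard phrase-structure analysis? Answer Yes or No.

Yes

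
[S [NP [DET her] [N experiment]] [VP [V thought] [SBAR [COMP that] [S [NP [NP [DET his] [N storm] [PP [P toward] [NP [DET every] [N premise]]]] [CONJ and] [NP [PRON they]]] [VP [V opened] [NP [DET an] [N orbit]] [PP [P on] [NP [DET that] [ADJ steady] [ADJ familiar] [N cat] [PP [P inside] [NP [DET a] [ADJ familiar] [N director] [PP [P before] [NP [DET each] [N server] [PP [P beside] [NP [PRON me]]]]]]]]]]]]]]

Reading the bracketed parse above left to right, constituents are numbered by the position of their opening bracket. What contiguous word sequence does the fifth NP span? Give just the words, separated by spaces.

Opening `[NP` markers occur at word positions 1, 5, 5, 8, 11, 13, 16, 21, 25, 28; the fifth of these opens the constituent [NP they].

they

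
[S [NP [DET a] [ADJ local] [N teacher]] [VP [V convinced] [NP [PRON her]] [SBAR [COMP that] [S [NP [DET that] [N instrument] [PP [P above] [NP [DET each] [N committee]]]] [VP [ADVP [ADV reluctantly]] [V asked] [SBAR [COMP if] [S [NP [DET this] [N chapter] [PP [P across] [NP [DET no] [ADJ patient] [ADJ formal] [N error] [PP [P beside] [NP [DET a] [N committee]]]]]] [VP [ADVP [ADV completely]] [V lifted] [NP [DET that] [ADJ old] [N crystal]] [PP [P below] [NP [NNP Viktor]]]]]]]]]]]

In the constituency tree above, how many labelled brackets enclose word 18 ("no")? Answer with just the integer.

11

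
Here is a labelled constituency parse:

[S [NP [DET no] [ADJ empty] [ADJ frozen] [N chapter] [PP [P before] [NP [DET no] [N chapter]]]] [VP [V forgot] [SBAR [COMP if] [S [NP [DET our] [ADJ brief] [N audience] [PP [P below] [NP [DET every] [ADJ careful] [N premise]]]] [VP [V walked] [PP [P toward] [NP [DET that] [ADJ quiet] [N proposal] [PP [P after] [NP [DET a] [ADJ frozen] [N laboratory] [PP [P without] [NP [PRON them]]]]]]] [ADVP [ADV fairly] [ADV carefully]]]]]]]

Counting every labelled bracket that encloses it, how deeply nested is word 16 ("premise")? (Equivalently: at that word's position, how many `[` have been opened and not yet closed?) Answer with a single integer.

8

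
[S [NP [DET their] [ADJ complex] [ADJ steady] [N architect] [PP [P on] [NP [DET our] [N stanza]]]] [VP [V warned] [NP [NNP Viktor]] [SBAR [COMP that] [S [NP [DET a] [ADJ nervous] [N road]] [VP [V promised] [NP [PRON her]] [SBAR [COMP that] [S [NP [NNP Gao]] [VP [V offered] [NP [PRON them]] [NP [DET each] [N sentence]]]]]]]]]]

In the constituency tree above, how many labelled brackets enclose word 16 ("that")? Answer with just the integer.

7

Path from the root down to the word: S → VP → SBAR → S → VP → SBAR → COMP. That is 7 enclosing brackets.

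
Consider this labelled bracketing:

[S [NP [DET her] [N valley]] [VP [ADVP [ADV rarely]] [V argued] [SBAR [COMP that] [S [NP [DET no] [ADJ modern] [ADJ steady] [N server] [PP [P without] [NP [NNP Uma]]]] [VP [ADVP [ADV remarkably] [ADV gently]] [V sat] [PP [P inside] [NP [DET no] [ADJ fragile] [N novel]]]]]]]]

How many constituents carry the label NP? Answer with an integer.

4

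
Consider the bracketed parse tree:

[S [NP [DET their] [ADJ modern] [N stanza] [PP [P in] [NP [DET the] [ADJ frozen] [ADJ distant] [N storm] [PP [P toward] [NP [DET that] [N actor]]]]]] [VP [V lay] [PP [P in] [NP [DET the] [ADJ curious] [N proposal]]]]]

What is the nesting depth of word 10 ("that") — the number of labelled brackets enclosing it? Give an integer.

7

The word sits inside DET, which is inside NP, inside PP, inside NP, inside PP, inside NP, inside S — 7 brackets in all.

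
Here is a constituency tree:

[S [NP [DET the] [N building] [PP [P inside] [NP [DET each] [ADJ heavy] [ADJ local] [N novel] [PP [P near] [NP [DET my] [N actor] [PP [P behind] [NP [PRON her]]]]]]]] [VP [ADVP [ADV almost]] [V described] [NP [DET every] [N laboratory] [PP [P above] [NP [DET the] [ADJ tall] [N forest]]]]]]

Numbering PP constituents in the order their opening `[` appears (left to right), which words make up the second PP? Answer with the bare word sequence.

near my actor behind her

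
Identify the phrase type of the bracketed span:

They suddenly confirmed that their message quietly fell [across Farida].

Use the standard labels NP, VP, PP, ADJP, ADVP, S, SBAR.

PP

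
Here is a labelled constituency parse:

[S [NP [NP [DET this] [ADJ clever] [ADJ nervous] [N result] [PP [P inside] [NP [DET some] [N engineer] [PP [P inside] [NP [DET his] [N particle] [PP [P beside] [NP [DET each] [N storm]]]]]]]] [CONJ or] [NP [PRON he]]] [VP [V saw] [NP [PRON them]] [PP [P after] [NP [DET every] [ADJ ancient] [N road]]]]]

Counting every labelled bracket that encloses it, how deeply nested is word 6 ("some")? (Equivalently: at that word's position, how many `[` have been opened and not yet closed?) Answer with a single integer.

6

The word sits inside DET, which is inside NP, inside PP, inside NP, inside NP, inside S — 6 brackets in all.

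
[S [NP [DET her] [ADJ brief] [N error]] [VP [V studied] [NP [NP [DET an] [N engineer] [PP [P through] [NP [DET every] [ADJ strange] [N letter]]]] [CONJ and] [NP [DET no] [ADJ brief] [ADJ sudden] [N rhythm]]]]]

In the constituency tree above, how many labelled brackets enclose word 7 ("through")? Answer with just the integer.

6

The word sits inside P, which is inside PP, inside NP, inside NP, inside VP, inside S — 6 brackets in all.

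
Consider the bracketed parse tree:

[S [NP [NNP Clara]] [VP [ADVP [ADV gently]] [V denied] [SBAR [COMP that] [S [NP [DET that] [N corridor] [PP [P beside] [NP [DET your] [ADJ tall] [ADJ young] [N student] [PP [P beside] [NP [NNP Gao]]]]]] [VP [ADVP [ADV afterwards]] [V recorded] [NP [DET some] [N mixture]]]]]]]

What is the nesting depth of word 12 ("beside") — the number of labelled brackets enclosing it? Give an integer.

Counting open brackets not yet closed at "beside": [S [VP [SBAR [S [NP [PP [NP [PP [P = 9.

9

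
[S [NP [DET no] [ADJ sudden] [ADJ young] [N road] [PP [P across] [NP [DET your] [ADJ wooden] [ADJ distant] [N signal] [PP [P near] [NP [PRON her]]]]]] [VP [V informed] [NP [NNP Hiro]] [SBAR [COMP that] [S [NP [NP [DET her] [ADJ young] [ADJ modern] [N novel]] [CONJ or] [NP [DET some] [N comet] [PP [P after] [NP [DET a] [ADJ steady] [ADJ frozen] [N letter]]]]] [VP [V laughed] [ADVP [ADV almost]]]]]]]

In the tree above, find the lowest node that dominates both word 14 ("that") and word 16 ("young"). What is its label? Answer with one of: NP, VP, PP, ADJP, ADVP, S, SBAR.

SBAR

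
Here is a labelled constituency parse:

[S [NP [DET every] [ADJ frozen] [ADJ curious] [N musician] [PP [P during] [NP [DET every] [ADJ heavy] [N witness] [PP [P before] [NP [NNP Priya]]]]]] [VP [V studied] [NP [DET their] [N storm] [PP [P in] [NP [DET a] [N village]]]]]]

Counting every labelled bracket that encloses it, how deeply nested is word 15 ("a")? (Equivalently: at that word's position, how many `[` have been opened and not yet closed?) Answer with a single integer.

6

The word sits inside DET, which is inside NP, inside PP, inside NP, inside VP, inside S — 6 brackets in all.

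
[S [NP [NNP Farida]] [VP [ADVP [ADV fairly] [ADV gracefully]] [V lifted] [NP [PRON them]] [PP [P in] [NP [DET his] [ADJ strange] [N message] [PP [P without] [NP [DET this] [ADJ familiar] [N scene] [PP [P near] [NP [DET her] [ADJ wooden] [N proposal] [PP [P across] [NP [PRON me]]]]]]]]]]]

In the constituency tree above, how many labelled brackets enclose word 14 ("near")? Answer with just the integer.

The word sits inside P, which is inside PP, inside NP, inside PP, inside NP, inside PP, inside VP, inside S — 8 brackets in all.

8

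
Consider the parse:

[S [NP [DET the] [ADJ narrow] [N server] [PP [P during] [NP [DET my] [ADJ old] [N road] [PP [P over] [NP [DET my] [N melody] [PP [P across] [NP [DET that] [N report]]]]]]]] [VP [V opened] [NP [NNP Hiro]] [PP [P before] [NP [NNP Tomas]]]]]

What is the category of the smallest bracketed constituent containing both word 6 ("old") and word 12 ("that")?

NP

Word 6 lies under S → NP → PP → NP → ADJ; word 12 lies under S → NP → PP → NP → PP → NP → PP → NP → DET. The lowest shared node is the NP.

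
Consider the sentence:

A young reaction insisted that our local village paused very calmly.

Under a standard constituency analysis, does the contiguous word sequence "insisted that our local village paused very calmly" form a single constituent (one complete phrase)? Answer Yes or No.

Yes

These words form the whole verb phrase headed by "insisted", so yes — one constituent.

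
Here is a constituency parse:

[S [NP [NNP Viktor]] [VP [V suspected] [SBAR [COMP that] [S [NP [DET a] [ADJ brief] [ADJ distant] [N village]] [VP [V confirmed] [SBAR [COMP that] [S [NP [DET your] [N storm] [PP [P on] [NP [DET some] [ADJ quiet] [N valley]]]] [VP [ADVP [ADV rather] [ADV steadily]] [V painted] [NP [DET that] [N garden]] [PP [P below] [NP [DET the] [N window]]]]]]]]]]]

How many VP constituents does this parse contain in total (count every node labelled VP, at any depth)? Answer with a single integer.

3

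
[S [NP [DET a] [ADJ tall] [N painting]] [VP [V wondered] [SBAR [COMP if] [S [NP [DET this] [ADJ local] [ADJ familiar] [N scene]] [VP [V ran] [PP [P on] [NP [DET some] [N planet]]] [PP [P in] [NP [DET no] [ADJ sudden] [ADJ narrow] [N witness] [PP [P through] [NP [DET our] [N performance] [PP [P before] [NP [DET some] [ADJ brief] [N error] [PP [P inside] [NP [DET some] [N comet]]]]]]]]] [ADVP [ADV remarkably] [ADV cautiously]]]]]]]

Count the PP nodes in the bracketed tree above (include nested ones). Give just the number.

5

The PP constituents are: [PP on some planet]; [PP in no sudden narrow witness through our performance before some brief error inside some comet]; [PP through our performance before some brief error inside some comet]; [PP before some brief error inside some comet]; [PP inside some comet]. Total: 5.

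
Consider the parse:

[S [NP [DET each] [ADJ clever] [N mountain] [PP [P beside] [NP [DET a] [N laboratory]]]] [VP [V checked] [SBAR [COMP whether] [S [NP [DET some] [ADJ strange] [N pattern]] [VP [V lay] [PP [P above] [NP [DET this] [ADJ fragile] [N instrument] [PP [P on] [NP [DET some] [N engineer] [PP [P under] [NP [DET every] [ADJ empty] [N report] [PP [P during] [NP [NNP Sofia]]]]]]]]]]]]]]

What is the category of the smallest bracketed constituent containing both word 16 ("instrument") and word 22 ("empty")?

NP

The smallest bracket enclosing both words is [NP this fragile instrument on some engineer under every empty report during Sofia], so the label is NP.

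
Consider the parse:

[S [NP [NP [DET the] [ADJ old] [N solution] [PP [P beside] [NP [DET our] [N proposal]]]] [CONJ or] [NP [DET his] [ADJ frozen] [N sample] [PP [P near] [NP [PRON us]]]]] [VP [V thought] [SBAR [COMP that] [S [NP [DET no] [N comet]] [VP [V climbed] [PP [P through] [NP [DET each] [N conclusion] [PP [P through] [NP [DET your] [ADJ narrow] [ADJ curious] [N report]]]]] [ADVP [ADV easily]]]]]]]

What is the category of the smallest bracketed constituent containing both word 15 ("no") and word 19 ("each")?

S

Both words fall inside [S no comet climbed through each conclusion through your narrow curious report easily] (words 15–26), and no smaller constituent contains them both. Label: S.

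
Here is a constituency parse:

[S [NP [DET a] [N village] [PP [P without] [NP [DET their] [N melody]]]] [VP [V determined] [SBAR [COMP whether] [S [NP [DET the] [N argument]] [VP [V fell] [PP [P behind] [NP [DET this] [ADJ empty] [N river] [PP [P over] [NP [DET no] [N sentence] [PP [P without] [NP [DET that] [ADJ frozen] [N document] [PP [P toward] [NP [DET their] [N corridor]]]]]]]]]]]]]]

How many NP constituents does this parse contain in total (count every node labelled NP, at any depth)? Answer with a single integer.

Scanning left to right, an opening `[NP` appears at word positions 1, 4, 8, 12, 16, 19, 23 — 7 in total.

7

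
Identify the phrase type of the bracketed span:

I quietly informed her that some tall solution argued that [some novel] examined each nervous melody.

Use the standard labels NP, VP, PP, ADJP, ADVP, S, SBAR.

NP

"novel" is the head of the bracketed span, so the span is a noun phrase: NP.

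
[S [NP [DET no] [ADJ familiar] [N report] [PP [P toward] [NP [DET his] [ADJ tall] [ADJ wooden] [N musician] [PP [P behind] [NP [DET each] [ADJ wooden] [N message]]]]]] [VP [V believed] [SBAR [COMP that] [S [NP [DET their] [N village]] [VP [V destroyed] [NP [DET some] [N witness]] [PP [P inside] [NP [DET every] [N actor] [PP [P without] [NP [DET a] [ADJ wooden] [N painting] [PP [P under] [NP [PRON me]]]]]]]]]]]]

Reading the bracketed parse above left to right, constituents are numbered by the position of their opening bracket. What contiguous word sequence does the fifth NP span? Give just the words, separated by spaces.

some witness

Opening `[NP` markers occur at word positions 1, 5, 10, 15, 18, 21, 24, 28; the fifth of these opens the constituent [NP some witness].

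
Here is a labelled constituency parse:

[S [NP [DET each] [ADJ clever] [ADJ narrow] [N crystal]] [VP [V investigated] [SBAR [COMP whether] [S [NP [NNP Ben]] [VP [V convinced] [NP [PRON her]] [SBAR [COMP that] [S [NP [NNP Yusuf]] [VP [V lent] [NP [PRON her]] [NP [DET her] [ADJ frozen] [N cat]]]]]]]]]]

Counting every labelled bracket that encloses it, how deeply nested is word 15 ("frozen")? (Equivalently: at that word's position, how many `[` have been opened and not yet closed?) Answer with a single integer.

10

Counting open brackets not yet closed at "frozen": [S [VP [SBAR [S [VP [SBAR [S [VP [NP [ADJ = 10.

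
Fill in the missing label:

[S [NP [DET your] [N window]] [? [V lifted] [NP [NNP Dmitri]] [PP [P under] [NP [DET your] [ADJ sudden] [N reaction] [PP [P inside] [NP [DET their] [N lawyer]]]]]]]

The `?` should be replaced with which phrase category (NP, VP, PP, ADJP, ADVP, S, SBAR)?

The `?` node immediately contains: V 'lifted', NP, PP. That is the internal structure of a verb phrase, so the label is VP.

VP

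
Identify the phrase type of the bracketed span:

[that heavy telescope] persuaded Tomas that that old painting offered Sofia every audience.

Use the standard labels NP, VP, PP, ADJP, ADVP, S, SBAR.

"telescope" is the head of the bracketed span, so the span is a noun phrase: NP.

NP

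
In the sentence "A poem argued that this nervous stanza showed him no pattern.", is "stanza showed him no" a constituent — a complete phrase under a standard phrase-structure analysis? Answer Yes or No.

No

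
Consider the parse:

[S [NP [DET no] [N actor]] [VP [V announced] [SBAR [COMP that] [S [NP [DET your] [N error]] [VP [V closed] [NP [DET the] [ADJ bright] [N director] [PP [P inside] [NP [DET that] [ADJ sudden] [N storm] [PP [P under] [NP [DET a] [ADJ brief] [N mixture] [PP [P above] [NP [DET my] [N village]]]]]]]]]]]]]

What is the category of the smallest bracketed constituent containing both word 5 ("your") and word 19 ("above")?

S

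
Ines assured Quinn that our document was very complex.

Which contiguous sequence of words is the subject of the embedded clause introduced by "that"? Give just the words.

our document

The subject of the embedded clause introduced by "that" is the NP immediately before the verb "was": "our document".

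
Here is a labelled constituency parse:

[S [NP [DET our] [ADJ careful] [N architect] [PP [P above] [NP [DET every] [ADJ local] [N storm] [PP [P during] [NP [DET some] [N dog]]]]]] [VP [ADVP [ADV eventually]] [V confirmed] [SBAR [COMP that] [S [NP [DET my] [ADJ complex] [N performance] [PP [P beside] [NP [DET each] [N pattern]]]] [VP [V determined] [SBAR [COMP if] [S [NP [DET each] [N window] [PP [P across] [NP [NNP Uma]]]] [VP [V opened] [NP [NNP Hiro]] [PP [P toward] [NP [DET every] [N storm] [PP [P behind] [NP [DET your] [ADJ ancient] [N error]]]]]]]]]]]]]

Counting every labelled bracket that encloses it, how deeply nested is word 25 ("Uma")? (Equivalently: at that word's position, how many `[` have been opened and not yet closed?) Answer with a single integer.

11

Counting open brackets not yet closed at "Uma": [S [VP [SBAR [S [VP [SBAR [S [NP [PP [NP [NNP = 11.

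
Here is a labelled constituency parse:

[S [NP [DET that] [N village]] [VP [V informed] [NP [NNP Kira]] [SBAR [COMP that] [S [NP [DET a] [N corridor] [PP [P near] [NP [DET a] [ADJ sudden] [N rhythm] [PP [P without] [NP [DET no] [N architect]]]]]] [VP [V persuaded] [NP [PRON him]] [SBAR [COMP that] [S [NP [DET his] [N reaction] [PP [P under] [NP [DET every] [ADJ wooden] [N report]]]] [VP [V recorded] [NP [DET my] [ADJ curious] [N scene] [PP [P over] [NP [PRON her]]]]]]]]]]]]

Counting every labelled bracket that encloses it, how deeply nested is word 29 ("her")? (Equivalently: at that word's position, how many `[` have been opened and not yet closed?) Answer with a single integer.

12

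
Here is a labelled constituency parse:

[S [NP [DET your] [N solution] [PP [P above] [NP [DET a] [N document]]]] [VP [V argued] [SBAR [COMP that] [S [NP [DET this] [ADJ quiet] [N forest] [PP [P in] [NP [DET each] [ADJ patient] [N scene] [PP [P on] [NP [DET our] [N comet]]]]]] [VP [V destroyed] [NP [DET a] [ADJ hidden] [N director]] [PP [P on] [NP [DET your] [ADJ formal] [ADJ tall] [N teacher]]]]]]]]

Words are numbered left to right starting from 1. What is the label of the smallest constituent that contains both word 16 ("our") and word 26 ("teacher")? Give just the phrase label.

S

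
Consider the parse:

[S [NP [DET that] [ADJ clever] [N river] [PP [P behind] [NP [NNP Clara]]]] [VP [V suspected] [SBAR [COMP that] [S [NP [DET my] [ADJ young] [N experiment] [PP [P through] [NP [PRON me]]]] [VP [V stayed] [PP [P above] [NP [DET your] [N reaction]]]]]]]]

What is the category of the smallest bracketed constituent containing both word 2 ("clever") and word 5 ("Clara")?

NP

Word 2 lies under S → NP → ADJ; word 5 lies under S → NP → PP → NP → NNP. The lowest shared node is the NP.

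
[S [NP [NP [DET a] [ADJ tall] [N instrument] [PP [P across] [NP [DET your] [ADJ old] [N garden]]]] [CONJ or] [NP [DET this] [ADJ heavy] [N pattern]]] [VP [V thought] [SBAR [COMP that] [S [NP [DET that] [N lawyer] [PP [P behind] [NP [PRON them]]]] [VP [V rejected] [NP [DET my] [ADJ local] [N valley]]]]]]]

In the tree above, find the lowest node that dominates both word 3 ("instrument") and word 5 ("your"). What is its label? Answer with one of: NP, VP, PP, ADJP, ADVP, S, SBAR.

NP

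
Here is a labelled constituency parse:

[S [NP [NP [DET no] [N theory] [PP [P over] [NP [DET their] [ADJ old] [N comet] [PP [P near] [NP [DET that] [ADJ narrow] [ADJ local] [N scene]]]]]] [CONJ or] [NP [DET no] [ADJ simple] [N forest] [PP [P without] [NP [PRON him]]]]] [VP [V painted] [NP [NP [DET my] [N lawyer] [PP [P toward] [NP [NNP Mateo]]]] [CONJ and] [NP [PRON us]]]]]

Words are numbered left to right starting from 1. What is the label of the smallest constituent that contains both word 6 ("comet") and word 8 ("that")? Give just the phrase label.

NP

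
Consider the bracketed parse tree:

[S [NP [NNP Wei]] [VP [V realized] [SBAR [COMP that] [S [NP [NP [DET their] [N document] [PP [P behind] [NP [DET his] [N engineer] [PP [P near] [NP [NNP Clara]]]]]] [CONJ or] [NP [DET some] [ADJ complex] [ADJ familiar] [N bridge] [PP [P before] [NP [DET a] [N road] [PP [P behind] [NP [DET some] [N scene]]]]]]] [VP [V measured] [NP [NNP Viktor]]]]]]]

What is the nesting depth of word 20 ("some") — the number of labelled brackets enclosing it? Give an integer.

11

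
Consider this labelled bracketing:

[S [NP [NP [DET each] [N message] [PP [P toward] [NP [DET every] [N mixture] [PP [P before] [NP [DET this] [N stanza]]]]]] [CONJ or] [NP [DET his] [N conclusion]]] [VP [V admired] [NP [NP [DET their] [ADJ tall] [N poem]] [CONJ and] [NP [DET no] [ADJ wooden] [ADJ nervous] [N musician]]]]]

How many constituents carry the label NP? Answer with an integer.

8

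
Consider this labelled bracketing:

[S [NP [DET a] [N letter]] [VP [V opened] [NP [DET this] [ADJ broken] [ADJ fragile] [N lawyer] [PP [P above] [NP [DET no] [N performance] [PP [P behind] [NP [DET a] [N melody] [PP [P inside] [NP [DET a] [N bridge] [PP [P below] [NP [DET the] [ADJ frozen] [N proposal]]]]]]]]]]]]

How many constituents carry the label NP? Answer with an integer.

6

Listing each NP by its span: [NP a letter]; [NP this broken fragile lawyer above no performance behind a melody inside a bridge below the frozen proposal]; [NP no performance behind a melody inside a bridge below the frozen proposal]; [NP a melody inside a bridge below the frozen proposal]; [NP a bridge below the frozen proposal]; [NP the frozen proposal] — that makes 6.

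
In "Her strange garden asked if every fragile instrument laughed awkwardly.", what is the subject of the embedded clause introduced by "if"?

every fragile instrument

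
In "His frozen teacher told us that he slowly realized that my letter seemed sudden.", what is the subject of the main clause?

his frozen teacher

"his frozen teacher" is the NP that combines with the VP headed by "told" to form the main clause — the subject.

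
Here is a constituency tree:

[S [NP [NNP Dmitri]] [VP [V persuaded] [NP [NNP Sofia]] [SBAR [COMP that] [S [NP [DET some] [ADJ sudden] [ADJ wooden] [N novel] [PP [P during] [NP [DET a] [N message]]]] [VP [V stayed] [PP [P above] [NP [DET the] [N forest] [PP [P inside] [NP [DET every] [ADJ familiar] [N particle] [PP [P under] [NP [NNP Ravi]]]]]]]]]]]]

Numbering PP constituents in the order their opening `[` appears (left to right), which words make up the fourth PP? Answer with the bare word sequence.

under Ravi

Opening `[PP` markers occur at word positions 9, 13, 16, 20; the fourth of these opens the constituent [PP under Ravi].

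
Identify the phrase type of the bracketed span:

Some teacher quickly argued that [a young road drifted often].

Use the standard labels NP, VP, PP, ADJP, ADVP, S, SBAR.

The span is built around the head "drifted" — a clause (S).

S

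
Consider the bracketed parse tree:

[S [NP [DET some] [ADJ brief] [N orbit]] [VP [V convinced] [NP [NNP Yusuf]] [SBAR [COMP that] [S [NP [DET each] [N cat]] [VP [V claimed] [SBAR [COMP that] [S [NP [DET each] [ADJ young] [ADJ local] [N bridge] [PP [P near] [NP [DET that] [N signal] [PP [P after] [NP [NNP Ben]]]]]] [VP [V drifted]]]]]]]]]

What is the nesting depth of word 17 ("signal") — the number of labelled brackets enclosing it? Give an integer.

11

The word sits inside N, which is inside NP, inside PP, inside NP, inside S, inside SBAR, inside VP, inside S, inside SBAR, inside VP, inside S — 11 brackets in all.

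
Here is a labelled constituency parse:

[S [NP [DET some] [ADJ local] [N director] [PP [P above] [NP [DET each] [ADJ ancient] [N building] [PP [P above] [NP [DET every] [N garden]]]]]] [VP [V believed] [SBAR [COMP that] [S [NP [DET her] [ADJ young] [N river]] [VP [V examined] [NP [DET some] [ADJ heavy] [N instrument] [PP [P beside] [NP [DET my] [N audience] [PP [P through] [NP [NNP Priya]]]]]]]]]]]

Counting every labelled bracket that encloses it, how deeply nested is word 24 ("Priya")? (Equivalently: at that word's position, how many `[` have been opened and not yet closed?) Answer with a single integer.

11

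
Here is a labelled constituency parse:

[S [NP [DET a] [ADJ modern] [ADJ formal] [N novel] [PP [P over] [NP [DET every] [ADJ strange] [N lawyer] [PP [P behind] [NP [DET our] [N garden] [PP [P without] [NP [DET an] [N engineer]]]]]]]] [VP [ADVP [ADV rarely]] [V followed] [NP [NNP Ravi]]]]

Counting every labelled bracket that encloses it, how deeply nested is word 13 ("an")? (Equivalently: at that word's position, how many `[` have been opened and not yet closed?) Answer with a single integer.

9

Path from the root down to the word: S → NP → PP → NP → PP → NP → PP → NP → DET. That is 9 enclosing brackets.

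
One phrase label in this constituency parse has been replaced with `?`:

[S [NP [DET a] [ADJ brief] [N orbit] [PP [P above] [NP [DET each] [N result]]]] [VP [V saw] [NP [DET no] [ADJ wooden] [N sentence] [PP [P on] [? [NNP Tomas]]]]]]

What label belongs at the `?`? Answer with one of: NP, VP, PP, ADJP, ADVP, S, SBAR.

Looking at what the `?` directly dominates — NNP 'Tomas' — this is a noun phrase (NP).

NP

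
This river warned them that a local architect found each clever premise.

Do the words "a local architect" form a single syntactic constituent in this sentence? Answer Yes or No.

Yes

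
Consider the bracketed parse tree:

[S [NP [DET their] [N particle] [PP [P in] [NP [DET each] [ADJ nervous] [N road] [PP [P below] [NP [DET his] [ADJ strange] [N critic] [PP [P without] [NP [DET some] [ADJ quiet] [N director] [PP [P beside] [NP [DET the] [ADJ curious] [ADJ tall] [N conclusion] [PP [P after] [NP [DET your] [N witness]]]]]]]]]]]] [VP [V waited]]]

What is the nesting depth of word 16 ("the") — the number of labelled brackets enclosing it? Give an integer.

11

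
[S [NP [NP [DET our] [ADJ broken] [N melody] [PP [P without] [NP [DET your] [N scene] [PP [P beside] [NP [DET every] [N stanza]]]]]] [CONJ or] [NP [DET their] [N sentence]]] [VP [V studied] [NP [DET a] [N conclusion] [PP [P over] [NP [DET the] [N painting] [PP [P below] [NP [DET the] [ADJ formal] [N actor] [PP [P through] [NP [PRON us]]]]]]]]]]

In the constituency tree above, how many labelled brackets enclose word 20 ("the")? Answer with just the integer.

8

Path from the root down to the word: S → VP → NP → PP → NP → PP → NP → DET. That is 8 enclosing brackets.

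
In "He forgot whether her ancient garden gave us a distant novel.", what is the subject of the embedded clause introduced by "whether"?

In the embedded clause introduced by "whether" the verb is "gave"; the NP preceding it, "her ancient garden", is the subject.

her ancient garden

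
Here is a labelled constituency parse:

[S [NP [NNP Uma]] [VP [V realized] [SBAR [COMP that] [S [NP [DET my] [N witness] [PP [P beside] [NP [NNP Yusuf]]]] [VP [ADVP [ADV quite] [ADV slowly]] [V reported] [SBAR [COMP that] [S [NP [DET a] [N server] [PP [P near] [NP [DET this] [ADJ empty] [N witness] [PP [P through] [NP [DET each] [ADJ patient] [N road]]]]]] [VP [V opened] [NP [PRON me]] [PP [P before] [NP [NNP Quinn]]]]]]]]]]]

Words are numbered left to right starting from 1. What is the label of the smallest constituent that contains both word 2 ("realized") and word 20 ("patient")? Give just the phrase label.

Word 2 lies under S → VP → V; word 20 lies under S → VP → SBAR → S → VP → SBAR → S → NP → PP → NP → PP → NP → ADJ. The lowest shared node is the VP.

VP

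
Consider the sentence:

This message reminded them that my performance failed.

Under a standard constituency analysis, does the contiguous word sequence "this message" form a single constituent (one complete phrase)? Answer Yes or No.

The sequence corresponds to a single NP node — the noun phrase "this message".

Yes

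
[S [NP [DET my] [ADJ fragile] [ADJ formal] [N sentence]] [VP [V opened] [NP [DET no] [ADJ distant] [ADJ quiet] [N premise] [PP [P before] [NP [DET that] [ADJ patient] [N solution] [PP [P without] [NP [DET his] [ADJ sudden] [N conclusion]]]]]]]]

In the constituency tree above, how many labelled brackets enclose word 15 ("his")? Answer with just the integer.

8

The word sits inside DET, which is inside NP, inside PP, inside NP, inside PP, inside NP, inside VP, inside S — 8 brackets in all.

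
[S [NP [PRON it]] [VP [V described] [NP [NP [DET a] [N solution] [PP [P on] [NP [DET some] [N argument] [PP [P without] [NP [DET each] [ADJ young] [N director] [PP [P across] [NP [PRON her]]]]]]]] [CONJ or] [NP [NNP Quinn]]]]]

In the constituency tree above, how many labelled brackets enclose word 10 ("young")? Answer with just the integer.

The word sits inside ADJ, which is inside NP, inside PP, inside NP, inside PP, inside NP, inside NP, inside VP, inside S — 9 brackets in all.

9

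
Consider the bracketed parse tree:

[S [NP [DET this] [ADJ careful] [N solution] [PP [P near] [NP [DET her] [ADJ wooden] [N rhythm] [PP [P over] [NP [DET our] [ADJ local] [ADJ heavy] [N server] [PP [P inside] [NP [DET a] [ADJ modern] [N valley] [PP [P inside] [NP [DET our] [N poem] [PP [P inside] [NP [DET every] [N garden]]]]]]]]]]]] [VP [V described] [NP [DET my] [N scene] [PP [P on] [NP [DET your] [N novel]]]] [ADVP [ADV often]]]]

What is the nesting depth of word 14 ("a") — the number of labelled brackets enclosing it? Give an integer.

9

The word sits inside DET, which is inside NP, inside PP, inside NP, inside PP, inside NP, inside PP, inside NP, inside S — 9 brackets in all.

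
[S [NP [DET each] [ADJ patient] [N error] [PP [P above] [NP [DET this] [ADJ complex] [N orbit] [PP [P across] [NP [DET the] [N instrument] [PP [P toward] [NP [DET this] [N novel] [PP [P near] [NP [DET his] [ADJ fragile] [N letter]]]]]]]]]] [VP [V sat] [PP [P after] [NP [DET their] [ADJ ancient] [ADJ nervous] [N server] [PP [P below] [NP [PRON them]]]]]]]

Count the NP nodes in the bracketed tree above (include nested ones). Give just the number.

Listing each NP by its span: [NP each patient error above this complex orbit across the instrument toward this novel near his fragile letter]; [NP this complex orbit across the instrument toward this novel near his fragile letter]; [NP the instrument toward this novel near his fragile letter]; [NP this novel near his fragile letter]; [NP his fragile letter]; [NP their ancient nervous server below them] … — that makes 7.

7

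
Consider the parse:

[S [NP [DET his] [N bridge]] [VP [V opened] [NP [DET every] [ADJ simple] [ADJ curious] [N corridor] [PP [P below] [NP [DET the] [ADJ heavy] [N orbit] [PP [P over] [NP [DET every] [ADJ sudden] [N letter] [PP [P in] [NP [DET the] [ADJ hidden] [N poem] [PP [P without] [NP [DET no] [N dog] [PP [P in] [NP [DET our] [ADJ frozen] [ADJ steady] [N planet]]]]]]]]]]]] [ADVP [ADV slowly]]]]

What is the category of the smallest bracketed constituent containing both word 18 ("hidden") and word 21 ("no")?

NP

Both words fall inside [NP the hidden poem without no dog in our frozen steady planet] (words 17–27), and no smaller constituent contains them both. Label: NP.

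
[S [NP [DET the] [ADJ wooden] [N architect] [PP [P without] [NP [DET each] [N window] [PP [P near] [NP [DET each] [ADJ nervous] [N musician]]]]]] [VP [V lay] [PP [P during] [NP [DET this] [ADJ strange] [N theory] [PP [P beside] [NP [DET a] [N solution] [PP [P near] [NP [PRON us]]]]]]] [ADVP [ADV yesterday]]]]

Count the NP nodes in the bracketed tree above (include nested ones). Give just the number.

6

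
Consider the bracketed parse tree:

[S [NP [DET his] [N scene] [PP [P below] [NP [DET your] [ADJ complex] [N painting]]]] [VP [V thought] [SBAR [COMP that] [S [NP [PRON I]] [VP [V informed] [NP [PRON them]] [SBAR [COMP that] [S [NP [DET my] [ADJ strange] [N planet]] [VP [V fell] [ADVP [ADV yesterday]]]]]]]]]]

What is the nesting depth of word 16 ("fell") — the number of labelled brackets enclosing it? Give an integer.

The word sits inside V, which is inside VP, inside S, inside SBAR, inside VP, inside S, inside SBAR, inside VP, inside S — 9 brackets in all.

9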